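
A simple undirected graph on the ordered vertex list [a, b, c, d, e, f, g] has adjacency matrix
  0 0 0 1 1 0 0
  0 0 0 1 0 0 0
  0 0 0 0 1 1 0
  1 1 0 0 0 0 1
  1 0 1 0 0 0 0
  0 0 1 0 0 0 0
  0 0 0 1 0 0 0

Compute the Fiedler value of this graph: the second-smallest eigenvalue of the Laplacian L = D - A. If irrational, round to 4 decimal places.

0.2254

Each diagonal entry of L is the vertex degree and each off-diagonal entry is -1 where an edge is present, 0 otherwise; in the order [a, b, c, d, e, f, g] the diagonal is [2, 1, 2, 3, 2, 1, 1]. Computing the eigenvalues of L and sorting gives [0, 0.2254, 1, 1, 2.1859, 3.3604, 4.2283]. The Fiedler value lambda_2 = 0.2254 is strictly positive, so the graph is connected. There is one zero in the spectrum, matching the 1 component. By the matrix-tree theorem the graph has (1/7) * product of the nonzero eigenvalues = 1 spanning tree.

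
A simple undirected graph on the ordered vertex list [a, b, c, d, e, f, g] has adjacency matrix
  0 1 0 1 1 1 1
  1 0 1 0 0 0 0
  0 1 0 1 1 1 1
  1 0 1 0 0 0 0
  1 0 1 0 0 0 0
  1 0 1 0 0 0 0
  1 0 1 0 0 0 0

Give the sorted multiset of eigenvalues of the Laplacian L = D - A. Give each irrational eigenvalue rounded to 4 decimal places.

[0, 2, 2, 2, 2, 5, 7]

With the vertex order [a, b, c, d, e, f, g], the degrees are [5, 2, 5, 2, 2, 2, 2], giving D = diag(5, 2, 5, 2, 2, 2, 2) and L = D - A. The multiplicity of 0 as a Laplacian eigenvalue equals the number of connected components. There is one zero in the spectrum, matching the 1 component. The largest eigenvalue, 7, is at most the vertex count 7.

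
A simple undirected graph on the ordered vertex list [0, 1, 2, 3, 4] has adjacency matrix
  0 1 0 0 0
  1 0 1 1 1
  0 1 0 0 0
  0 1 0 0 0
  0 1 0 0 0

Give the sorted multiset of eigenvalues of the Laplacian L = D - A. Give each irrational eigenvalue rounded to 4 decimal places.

With the vertex order [0, 1, 2, 3, 4], the degrees are [1, 4, 1, 1, 1], giving D = diag(1, 4, 1, 1, 1) and L = D - A. The multiplicity of 0 as a Laplacian eigenvalue equals the number of connected components. The single zero eigenvalue shows the graph is connected. By the matrix-tree theorem the graph has (1/5) * product of the nonzero eigenvalues = 1 spanning tree. The largest eigenvalue, 5, is at most the vertex count 5.

[0, 1, 1, 1, 5]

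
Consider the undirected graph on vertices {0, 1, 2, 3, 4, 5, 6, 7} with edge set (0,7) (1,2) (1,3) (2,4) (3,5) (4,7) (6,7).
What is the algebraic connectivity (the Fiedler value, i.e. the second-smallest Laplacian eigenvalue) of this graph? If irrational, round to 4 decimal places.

0.1667

Reading degrees in the order [0, 1, 2, 3, 4, 5, 6, 7] gives [1, 2, 2, 2, 2, 1, 1, 3]; set D = diag(1, 2, 2, 2, 2, 1, 1, 3) and form L = D - A. Computing the eigenvalues of L and sorting gives [0, 0.1667, 0.7276, 1, 1.6353, 2.6729, 3.5643, 4.2332]. The Fiedler value lambda_2 = 0.1667 is strictly positive, so the graph is connected. The eigenvalues sum to 14, which equals trace(L) = 2|E|.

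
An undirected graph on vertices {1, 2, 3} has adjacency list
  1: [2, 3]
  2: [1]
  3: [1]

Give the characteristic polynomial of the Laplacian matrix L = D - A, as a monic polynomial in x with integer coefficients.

x^3 - 4x^2 + 3x

With the vertex order [1, 2, 3], the degrees are [2, 1, 1], giving D = diag(2, 1, 1) and L = D - A. Computing det(xI - L) by cofactor expansion (or equivalently via sum-over-permutations) gives x^3 - 4x^2 + 3x. Since p(0) = det(-L) = 0, x divides p(x). There is one zero in the spectrum, matching the 1 component. The eigenvalues sum to 4, which equals trace(L) = 2|E|.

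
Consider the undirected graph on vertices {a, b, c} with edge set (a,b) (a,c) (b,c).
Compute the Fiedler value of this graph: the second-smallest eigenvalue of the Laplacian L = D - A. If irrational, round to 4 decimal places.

3

Reading degrees in the order [a, b, c] gives [2, 2, 2]; set D = diag(2, 2, 2) and form L = D - A. Computing the eigenvalues of L and sorting gives [0, 3, 3]. The Fiedler value lambda_2 = 3 is strictly positive, so the graph is connected.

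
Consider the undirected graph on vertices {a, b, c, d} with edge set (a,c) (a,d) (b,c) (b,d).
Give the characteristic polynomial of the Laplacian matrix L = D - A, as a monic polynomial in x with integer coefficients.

With the vertex order [a, b, c, d], the degrees are [2, 2, 2, 2], giving D = diag(2, 2, 2, 2) and L = D - A. The eigenvalues of L are [0, 2, 2, 4]; the characteristic polynomial is the product of (x - lambda_i), which multiplies out to x^4 - 8x^3 + 20x^2 - 16x. The coefficient of x^3 equals -trace(L) = -8, matching the sum of degrees. There is one zero in the spectrum, matching the 1 component. The eigenvalues sum to 8, which equals trace(L) = 2|E|.

x^4 - 8x^3 + 20x^2 - 16x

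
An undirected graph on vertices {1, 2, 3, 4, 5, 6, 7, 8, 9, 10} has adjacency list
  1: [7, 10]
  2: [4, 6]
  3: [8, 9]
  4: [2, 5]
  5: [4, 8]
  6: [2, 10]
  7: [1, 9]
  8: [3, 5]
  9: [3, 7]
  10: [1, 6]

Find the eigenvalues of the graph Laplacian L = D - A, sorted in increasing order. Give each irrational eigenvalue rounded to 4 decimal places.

[0, 0.3820, 0.3820, 1.3820, 1.3820, 2.6180, 2.6180, 3.6180, 3.6180, 4]

Each diagonal entry of L is the vertex degree and each off-diagonal entry is -1 where an edge is present, 0 otherwise; in the order [1, 2, 3, 4, 5, 6, 7, 8, 9, 10] the diagonal is [2, 2, 2, 2, 2, 2, 2, 2, 2, 2]. L is symmetric positive semidefinite, so every eigenvalue is real and nonnegative. The single zero eigenvalue shows the graph is connected. The eigenvalues sum to 20, which equals trace(L) = 2|E|.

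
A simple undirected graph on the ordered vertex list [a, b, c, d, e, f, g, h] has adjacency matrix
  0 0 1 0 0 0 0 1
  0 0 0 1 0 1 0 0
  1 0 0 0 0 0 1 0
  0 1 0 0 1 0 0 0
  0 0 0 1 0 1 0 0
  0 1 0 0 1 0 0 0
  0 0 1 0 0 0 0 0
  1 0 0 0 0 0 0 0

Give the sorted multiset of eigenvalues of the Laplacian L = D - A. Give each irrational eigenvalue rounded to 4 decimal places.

[0, 0, 0.5858, 2, 2, 2, 3.4142, 4]

With the vertex order [a, b, c, d, e, f, g, h], the degrees are [2, 2, 2, 2, 2, 2, 1, 1], giving D = diag(2, 2, 2, 2, 2, 2, 1, 1) and L = D - A. Since every row of L sums to 0, the all-ones vector is in the kernel and 0 is an eigenvalue. The 2 zero eigenvalues correspond to the 2 connected components. The eigenvalues sum to 14, which equals trace(L) = 2|E|. There are 2 zeros in the spectrum, matching the 2 components.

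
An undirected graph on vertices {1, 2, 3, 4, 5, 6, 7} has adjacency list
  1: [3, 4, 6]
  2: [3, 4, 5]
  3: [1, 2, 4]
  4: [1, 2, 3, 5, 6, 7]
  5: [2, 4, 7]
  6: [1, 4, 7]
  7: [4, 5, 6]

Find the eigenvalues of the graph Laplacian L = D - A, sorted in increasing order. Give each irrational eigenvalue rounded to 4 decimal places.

Reading degrees in the order [1, 2, 3, 4, 5, 6, 7] gives [3, 3, 3, 6, 3, 3, 3]; set D = diag(3, 3, 3, 6, 3, 3, 3) and form L = D - A. Diagonalising L (or applying a numerical eigensolver to the 7x7 matrix) gives the spectrum above. By the matrix-tree theorem the graph has (1/7) * product of the nonzero eigenvalues = 320 spanning trees.

[0, 2, 2, 4, 4, 5, 7]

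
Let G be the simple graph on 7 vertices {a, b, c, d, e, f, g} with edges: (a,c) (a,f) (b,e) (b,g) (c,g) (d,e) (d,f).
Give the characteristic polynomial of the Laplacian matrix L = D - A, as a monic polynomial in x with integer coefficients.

Reading degrees in the order [a, b, c, d, e, f, g] gives [2, 2, 2, 2, 2, 2, 2]; set D = diag(2, 2, 2, 2, 2, 2, 2) and form L = D - A. Computing det(xI - L) by cofactor expansion (or equivalently via sum-over-permutations) gives x^7 - 14x^6 + 77x^5 - 210x^4 + 294x^3 - 196x^2 + 49x. The constant term is 0 because L is singular (the all-ones vector lies in its kernel). The largest eigenvalue, 3.8019, is at most the vertex count 7. The eigenvalues sum to 14, which equals trace(L) = 2|E|.

x^7 - 14x^6 + 77x^5 - 210x^4 + 294x^3 - 196x^2 + 49x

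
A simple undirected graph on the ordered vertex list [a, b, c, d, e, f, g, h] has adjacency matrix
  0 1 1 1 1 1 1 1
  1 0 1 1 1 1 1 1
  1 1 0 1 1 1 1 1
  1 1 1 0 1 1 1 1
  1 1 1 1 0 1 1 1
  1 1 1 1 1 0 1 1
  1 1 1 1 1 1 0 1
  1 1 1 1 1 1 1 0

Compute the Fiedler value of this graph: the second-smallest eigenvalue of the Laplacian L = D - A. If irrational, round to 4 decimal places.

With the vertex order [a, b, c, d, e, f, g, h], the degrees are [7, 7, 7, 7, 7, 7, 7, 7], giving D = diag(7, 7, 7, 7, 7, 7, 7, 7) and L = D - A. The smallest Laplacian eigenvalue is always 0. The next one, lambda_2 = 8, measures how hard the graph is to disconnect: larger values mean better connectivity. The largest eigenvalue, 8, is at most the vertex count 8. The eigenvalues sum to 56, which equals trace(L) = 2|E|.

8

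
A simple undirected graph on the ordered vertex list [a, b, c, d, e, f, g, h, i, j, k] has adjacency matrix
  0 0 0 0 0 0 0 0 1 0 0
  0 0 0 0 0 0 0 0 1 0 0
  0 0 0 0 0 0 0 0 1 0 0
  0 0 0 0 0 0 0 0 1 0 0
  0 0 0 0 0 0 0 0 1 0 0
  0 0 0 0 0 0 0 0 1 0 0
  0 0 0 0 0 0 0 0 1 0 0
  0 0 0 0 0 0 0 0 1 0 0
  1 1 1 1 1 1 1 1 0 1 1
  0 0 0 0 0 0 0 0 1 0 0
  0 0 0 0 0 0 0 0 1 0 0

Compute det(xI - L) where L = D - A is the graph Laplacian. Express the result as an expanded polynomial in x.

x^11 - 20x^10 + 135x^9 - 480x^8 + 1050x^7 - 1512x^6 + 1470x^5 - 960x^4 + 405x^3 - 100x^2 + 11x

With the vertex order [a, b, c, d, e, f, g, h, i, j, k], the degrees are [1, 1, 1, 1, 1, 1, 1, 1, 10, 1, 1], giving D = diag(1, 1, 1, 1, 1, 1, 1, 1, 10, 1, 1) and L = D - A. The eigenvalues of L are [0, 1, 1, 1, 1, 1, 1, 1, 1, 1, 11]; the characteristic polynomial is the product of (x - lambda_i), which multiplies out to x^11 - 20x^10 + 135x^9 - 480x^8 + 1050x^7 - 1512x^6 + 1470x^5 - 960x^4 + 405x^3 - 100x^2 + 11x. The constant term is 0 because L is singular (the all-ones vector lies in its kernel).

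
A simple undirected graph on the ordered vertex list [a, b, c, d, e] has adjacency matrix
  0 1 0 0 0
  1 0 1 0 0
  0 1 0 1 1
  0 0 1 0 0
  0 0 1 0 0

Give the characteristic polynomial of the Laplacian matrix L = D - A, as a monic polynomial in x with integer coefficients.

Reading degrees in the order [a, b, c, d, e] gives [1, 2, 3, 1, 1]; set D = diag(1, 2, 3, 1, 1) and form L = D - A. Computing det(xI - L) by cofactor expansion (or equivalently via sum-over-permutations) gives x^5 - 8x^4 + 20x^3 - 18x^2 + 5x. The constant term is 0 because L is singular (the all-ones vector lies in its kernel). The largest eigenvalue, 4.1701, is at most the vertex count 5.

x^5 - 8x^4 + 20x^3 - 18x^2 + 5x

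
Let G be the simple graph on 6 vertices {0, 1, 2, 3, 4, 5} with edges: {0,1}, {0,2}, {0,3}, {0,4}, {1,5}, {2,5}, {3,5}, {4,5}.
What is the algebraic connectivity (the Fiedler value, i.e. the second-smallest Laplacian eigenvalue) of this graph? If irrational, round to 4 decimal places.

With the vertex order [0, 1, 2, 3, 4, 5], the degrees are [4, 2, 2, 2, 2, 4], giving D = diag(4, 2, 2, 2, 2, 4) and L = D - A. The sorted Laplacian eigenvalues are [0, 2, 2, 2, 4, 6]; the algebraic connectivity is the second entry, 2. The largest eigenvalue, 6, is at most the vertex count 6. There is one zero in the spectrum, matching the 1 component.

2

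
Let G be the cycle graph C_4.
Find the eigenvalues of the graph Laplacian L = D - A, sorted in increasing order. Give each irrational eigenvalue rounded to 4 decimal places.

The graph has 4 vertices and degree multiset [2, 2, 2, 2]; D is the diagonal matrix of degrees and L = D - A. Diagonalising L (or applying a numerical eigensolver to the 4x4 matrix) gives the spectrum above. By the matrix-tree theorem the graph has (1/4) * product of the nonzero eigenvalues = 4 spanning trees. There is one zero in the spectrum, matching the 1 component.

[0, 2, 2, 4]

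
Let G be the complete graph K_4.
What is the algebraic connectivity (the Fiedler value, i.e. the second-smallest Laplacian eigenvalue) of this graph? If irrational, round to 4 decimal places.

4

The graph has 4 vertices and degree multiset [3, 3, 3, 3]; D is the diagonal matrix of degrees and L = D - A. The sorted Laplacian eigenvalues are [0, 4, 4, 4]; the algebraic connectivity is the second entry, 4. The eigenvalues sum to 12, which equals trace(L) = 2|E|.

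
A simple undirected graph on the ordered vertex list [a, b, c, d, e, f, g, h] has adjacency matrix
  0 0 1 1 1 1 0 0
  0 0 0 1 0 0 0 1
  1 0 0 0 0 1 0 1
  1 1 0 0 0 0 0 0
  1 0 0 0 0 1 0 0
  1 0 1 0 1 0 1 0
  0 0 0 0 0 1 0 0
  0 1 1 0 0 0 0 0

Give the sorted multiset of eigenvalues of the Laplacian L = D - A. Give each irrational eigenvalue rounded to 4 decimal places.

[0, 0.5998, 1.2305, 1.6014, 2.5601, 3.6448, 5.0742, 5.2892]

Each diagonal entry of L is the vertex degree and each off-diagonal entry is -1 where an edge is present, 0 otherwise; in the order [a, b, c, d, e, f, g, h] the diagonal is [4, 2, 3, 2, 2, 4, 1, 2]. L is symmetric positive semidefinite, so every eigenvalue is real and nonnegative. By the matrix-tree theorem the graph has (1/8) * product of the nonzero eigenvalues = 37 spanning trees. The largest eigenvalue, 5.2892, is at most the vertex count 8.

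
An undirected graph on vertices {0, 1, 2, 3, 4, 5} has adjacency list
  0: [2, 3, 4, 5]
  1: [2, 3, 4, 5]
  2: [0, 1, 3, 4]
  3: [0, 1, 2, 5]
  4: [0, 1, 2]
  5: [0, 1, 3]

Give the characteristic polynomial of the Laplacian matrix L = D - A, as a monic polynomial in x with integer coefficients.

Each diagonal entry of L is the vertex degree and each off-diagonal entry is -1 where an edge is present, 0 otherwise; in the order [0, 1, 2, 3, 4, 5] the diagonal is [4, 4, 4, 4, 3, 3]. Computing det(xI - L) by cofactor expansion (or equivalently via sum-over-permutations) gives x^6 - 22x^5 + 190x^4 - 804x^3 + 1664x^2 - 1344x. The constant term is 0 because L is singular (the all-ones vector lies in its kernel). The largest eigenvalue, 6, is at most the vertex count 6. There is one zero in the spectrum, matching the 1 component.

x^6 - 22x^5 + 190x^4 - 804x^3 + 1664x^2 - 1344x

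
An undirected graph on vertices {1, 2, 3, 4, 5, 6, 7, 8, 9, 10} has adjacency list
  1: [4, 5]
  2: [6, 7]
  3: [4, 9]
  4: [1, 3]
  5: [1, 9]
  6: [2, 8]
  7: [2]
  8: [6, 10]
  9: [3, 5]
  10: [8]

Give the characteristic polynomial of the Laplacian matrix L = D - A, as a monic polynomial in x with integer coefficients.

x^10 - 18x^9 + 136x^8 - 560x^7 + 1365x^6 - 2000x^5 + 1700x^4 - 750x^3 + 125x^2

Reading degrees in the order [1, 2, 3, 4, 5, 6, 7, 8, 9, 10] gives [2, 2, 2, 2, 2, 2, 1, 2, 2, 1]; set D = diag(2, 2, 2, 2, 2, 2, 1, 2, 2, 1) and form L = D - A. L has integer entries, so p(x) = det(xI - L) has integer coefficients. Expanding the determinant yields x^10 - 18x^9 + 136x^8 - 560x^7 + 1365x^6 - 2000x^5 + 1700x^4 - 750x^3 + 125x^2. Since p(0) = det(-L) = 0, x divides p(x). The largest eigenvalue, 3.6180, is at most the vertex count 10. There are 2 zeros in the spectrum, matching the 2 components.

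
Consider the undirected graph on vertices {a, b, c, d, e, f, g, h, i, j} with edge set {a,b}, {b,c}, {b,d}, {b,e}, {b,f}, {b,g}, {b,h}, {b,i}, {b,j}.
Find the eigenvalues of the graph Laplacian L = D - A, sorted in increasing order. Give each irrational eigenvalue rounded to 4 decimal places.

[0, 1, 1, 1, 1, 1, 1, 1, 1, 10]

With the vertex order [a, b, c, d, e, f, g, h, i, j], the degrees are [1, 9, 1, 1, 1, 1, 1, 1, 1, 1], giving D = diag(1, 9, 1, 1, 1, 1, 1, 1, 1, 1) and L = D - A. Diagonalising L (or applying a numerical eigensolver to the 10x10 matrix) gives the spectrum above. The single zero eigenvalue shows the graph is connected. The eigenvalues sum to 18, which equals trace(L) = 2|E|.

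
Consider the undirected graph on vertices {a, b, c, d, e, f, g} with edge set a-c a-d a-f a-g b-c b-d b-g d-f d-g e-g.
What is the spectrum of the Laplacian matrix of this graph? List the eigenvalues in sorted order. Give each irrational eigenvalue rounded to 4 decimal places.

With the vertex order [a, b, c, d, e, f, g], the degrees are [4, 3, 2, 4, 1, 2, 4], giving D = diag(4, 3, 2, 4, 1, 2, 4) and L = D - A. Since every row of L sums to 0, the all-ones vector is in the kernel and 0 is an eigenvalue. By the matrix-tree theorem the graph has (1/7) * product of the nonzero eigenvalues = 61 spanning trees.

[0, 0.8482, 1.6091, 2.6861, 3.8613, 5.2548, 5.7405]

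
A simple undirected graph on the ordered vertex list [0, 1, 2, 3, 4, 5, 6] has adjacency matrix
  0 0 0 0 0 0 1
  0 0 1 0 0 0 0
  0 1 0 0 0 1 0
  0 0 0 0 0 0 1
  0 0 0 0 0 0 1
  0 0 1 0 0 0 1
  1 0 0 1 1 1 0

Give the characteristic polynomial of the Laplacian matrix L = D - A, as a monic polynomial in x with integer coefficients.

x^7 - 12x^6 + 52x^5 - 104x^4 + 102x^3 - 46x^2 + 7x

Reading degrees in the order [0, 1, 2, 3, 4, 5, 6] gives [1, 1, 2, 1, 1, 2, 4]; set D = diag(1, 1, 2, 1, 1, 2, 4) and form L = D - A. Computing det(xI - L) by cofactor expansion (or equivalently via sum-over-permutations) gives x^7 - 12x^6 + 52x^5 - 104x^4 + 102x^3 - 46x^2 + 7x. Since p(0) = det(-L) = 0, x divides p(x). The eigenvalues sum to 12, which equals trace(L) = 2|E|. There is one zero in the spectrum, matching the 1 component.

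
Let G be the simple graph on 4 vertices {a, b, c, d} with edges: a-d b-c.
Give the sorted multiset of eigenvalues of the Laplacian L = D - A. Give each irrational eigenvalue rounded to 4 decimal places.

With the vertex order [a, b, c, d], the degrees are [1, 1, 1, 1], giving D = diag(1, 1, 1, 1) and L = D - A. The multiplicity of 0 as a Laplacian eigenvalue equals the number of connected components. The 2 zero eigenvalues correspond to the 2 connected components. There are 2 zeros in the spectrum, matching the 2 components.

[0, 0, 2, 2]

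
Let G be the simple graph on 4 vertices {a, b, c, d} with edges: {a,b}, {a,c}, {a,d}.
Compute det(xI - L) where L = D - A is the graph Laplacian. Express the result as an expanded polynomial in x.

With the vertex order [a, b, c, d], the degrees are [3, 1, 1, 1], giving D = diag(3, 1, 1, 1) and L = D - A. L has integer entries, so p(x) = det(xI - L) has integer coefficients. Expanding the determinant yields x^4 - 6x^3 + 9x^2 - 4x. Since p(0) = det(-L) = 0, x divides p(x). The largest eigenvalue, 4, is at most the vertex count 4. The eigenvalues sum to 6, which equals trace(L) = 2|E|.

x^4 - 6x^3 + 9x^2 - 4x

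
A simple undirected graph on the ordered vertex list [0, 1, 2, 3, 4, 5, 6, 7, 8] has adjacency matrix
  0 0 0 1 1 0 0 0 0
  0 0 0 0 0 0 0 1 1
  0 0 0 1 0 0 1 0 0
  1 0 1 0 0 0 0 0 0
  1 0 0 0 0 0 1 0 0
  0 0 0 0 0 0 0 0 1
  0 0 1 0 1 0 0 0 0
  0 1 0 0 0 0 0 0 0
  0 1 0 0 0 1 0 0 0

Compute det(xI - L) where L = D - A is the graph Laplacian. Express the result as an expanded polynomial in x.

x^9 - 16x^8 + 105x^7 - 364x^6 + 715x^5 - 790x^4 + 450x^3 - 100x^2

Each diagonal entry of L is the vertex degree and each off-diagonal entry is -1 where an edge is present, 0 otherwise; in the order [0, 1, 2, 3, 4, 5, 6, 7, 8] the diagonal is [2, 2, 2, 2, 2, 1, 2, 1, 2]. L has integer entries, so p(x) = det(xI - L) has integer coefficients. Expanding the determinant yields x^9 - 16x^8 + 105x^7 - 364x^6 + 715x^5 - 790x^4 + 450x^3 - 100x^2. The constant term is 0 because L is singular (the all-ones vector lies in its kernel). The largest eigenvalue, 3.6180, is at most the vertex count 9.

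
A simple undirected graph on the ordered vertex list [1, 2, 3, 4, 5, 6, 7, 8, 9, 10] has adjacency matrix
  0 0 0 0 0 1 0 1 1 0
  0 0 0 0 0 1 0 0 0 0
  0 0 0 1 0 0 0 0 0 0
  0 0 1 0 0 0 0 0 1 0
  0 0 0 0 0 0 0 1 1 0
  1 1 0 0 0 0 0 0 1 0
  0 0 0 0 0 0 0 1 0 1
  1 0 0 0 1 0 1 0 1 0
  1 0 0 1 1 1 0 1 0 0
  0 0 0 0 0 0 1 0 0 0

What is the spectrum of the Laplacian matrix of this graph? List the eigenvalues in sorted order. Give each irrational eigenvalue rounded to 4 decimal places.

Each diagonal entry of L is the vertex degree and each off-diagonal entry is -1 where an edge is present, 0 otherwise; in the order [1, 2, 3, 4, 5, 6, 7, 8, 9, 10] the diagonal is [3, 1, 1, 2, 2, 3, 2, 4, 5, 1]. L is symmetric positive semidefinite, so every eigenvalue is real and nonnegative. The largest eigenvalue, 6.1858, is at most the vertex count 10. The eigenvalues sum to 24, which equals trace(L) = 2|E|.

[0, 0.3181, 0.4460, 0.9135, 2.1303, 2.3794, 2.5647, 3.9138, 5.1484, 6.1858]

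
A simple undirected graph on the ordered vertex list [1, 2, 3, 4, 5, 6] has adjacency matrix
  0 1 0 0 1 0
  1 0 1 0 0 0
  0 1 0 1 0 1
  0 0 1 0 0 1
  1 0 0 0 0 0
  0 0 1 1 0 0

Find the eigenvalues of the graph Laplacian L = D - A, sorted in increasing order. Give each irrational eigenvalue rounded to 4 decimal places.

[0, 0.3249, 1.4608, 3, 3, 4.2143]

With the vertex order [1, 2, 3, 4, 5, 6], the degrees are [2, 2, 3, 2, 1, 2], giving D = diag(2, 2, 3, 2, 1, 2) and L = D - A. Diagonalising L (or applying a numerical eigensolver to the 6x6 matrix) gives the spectrum above. The single zero eigenvalue shows the graph is connected.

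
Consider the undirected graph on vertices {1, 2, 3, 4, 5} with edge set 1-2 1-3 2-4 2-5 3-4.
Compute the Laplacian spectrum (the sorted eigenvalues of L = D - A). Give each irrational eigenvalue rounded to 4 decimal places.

Each diagonal entry of L is the vertex degree and each off-diagonal entry is -1 where an edge is present, 0 otherwise; in the order [1, 2, 3, 4, 5] the diagonal is [2, 3, 2, 2, 1]. Diagonalising L (or applying a numerical eigensolver to the 5x5 matrix) gives the spectrum above. The single zero eigenvalue shows the graph is connected.

[0, 0.8299, 2, 2.6889, 4.4812]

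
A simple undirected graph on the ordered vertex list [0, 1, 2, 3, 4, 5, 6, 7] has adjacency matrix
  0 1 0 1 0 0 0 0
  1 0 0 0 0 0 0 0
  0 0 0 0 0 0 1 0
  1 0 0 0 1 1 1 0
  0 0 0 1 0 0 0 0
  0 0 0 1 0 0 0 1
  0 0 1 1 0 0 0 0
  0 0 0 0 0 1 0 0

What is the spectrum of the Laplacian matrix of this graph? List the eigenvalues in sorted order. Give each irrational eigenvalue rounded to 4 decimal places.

Each diagonal entry of L is the vertex degree and each off-diagonal entry is -1 where an edge is present, 0 otherwise; in the order [0, 1, 2, 3, 4, 5, 6, 7] the diagonal is [2, 1, 1, 4, 1, 2, 2, 1]. Diagonalising L (or applying a numerical eigensolver to the 8x8 matrix) gives the spectrum above.

[0, 0.3820, 0.3820, 0.7639, 2, 2.6180, 2.6180, 5.2361]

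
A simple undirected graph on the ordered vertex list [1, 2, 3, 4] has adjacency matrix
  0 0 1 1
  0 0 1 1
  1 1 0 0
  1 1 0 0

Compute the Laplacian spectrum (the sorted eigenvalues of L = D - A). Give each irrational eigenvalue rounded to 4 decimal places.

With the vertex order [1, 2, 3, 4], the degrees are [2, 2, 2, 2], giving D = diag(2, 2, 2, 2) and L = D - A. Diagonalising L (or applying a numerical eigensolver to the 4x4 matrix) gives the spectrum above. There is one zero in the spectrum, matching the 1 component. The largest eigenvalue, 4, is at most the vertex count 4.

[0, 2, 2, 4]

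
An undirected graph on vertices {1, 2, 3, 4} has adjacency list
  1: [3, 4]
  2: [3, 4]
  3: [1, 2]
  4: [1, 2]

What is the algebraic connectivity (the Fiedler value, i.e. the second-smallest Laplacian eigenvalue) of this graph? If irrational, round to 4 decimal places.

2

With the vertex order [1, 2, 3, 4], the degrees are [2, 2, 2, 2], giving D = diag(2, 2, 2, 2) and L = D - A. Computing the eigenvalues of L and sorting gives [0, 2, 2, 4]. The Fiedler value lambda_2 = 2 is strictly positive, so the graph is connected.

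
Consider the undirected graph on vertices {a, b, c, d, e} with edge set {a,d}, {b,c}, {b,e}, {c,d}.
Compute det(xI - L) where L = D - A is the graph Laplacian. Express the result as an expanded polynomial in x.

x^5 - 8x^4 + 21x^3 - 20x^2 + 5x

Each diagonal entry of L is the vertex degree and each off-diagonal entry is -1 where an edge is present, 0 otherwise; in the order [a, b, c, d, e] the diagonal is [1, 2, 2, 2, 1]. L has integer entries, so p(x) = det(xI - L) has integer coefficients. Expanding the determinant yields x^5 - 8x^4 + 21x^3 - 20x^2 + 5x. Since p(0) = det(-L) = 0, x divides p(x).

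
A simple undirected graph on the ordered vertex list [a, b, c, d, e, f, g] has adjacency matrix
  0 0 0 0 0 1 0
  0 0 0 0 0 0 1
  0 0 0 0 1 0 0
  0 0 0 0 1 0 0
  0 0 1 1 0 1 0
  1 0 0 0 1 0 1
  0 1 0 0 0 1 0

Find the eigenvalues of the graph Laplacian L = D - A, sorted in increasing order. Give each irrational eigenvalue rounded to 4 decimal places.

[0, 0.3217, 0.6802, 1, 2.1397, 3.2297, 4.6287]

Each diagonal entry of L is the vertex degree and each off-diagonal entry is -1 where an edge is present, 0 otherwise; in the order [a, b, c, d, e, f, g] the diagonal is [1, 1, 1, 1, 3, 3, 2]. The multiplicity of 0 as a Laplacian eigenvalue equals the number of connected components. The single zero eigenvalue shows the graph is connected. The largest eigenvalue, 4.6287, is at most the vertex count 7.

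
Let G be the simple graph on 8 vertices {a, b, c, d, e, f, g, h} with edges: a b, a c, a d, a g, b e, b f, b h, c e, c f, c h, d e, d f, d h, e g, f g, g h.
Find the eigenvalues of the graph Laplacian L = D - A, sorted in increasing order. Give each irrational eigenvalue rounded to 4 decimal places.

With the vertex order [a, b, c, d, e, f, g, h], the degrees are [4, 4, 4, 4, 4, 4, 4, 4], giving D = diag(4, 4, 4, 4, 4, 4, 4, 4) and L = D - A. Since every row of L sums to 0, the all-ones vector is in the kernel and 0 is an eigenvalue.

[0, 4, 4, 4, 4, 4, 4, 8]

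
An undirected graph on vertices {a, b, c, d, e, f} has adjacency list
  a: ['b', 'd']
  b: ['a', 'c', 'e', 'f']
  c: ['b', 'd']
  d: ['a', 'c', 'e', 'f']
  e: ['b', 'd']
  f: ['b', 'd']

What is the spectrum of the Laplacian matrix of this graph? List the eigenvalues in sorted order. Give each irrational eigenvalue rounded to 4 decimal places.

[0, 2, 2, 2, 4, 6]

With the vertex order [a, b, c, d, e, f], the degrees are [2, 4, 2, 4, 2, 2], giving D = diag(2, 4, 2, 4, 2, 2) and L = D - A. Diagonalising L (or applying a numerical eigensolver to the 6x6 matrix) gives the spectrum above. By the matrix-tree theorem the graph has (1/6) * product of the nonzero eigenvalues = 32 spanning trees. The largest eigenvalue, 6, is at most the vertex count 6.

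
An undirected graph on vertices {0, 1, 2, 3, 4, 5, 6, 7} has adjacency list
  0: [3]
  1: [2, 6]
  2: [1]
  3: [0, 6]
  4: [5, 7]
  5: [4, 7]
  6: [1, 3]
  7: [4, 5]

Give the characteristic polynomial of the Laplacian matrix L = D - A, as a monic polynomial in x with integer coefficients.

x^8 - 14x^7 + 78x^6 - 218x^5 + 314x^4 - 210x^3 + 45x^2

Reading degrees in the order [0, 1, 2, 3, 4, 5, 6, 7] gives [1, 2, 1, 2, 2, 2, 2, 2]; set D = diag(1, 2, 1, 2, 2, 2, 2, 2) and form L = D - A. L has integer entries, so p(x) = det(xI - L) has integer coefficients. Expanding the determinant yields x^8 - 14x^7 + 78x^6 - 218x^5 + 314x^4 - 210x^3 + 45x^2. The coefficient of x^7 equals -trace(L) = -14, matching the sum of degrees. The eigenvalues sum to 14, which equals trace(L) = 2|E|.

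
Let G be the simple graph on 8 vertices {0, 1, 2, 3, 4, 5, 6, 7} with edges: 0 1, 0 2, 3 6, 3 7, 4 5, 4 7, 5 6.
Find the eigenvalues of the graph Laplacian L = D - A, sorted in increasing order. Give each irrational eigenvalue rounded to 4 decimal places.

Each diagonal entry of L is the vertex degree and each off-diagonal entry is -1 where an edge is present, 0 otherwise; in the order [0, 1, 2, 3, 4, 5, 6, 7] the diagonal is [2, 1, 1, 2, 2, 2, 2, 2]. L is symmetric positive semidefinite, so every eigenvalue is real and nonnegative. The 2 zero eigenvalues correspond to the 2 connected components. The eigenvalues sum to 14, which equals trace(L) = 2|E|.

[0, 0, 1, 1.3820, 1.3820, 3, 3.6180, 3.6180]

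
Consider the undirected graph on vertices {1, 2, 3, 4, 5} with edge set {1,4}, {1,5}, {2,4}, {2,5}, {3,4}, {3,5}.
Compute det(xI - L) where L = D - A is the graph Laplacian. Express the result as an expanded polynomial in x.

x^5 - 12x^4 + 51x^3 - 92x^2 + 60x

With the vertex order [1, 2, 3, 4, 5], the degrees are [2, 2, 2, 3, 3], giving D = diag(2, 2, 2, 3, 3) and L = D - A. Computing det(xI - L) by cofactor expansion (or equivalently via sum-over-permutations) gives x^5 - 12x^4 + 51x^3 - 92x^2 + 60x. Since p(0) = det(-L) = 0, x divides p(x). The largest eigenvalue, 5, is at most the vertex count 5.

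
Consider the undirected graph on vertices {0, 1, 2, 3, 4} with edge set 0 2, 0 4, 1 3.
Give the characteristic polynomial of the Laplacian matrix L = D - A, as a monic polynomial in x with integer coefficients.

x^5 - 6x^4 + 11x^3 - 6x^2

Each diagonal entry of L is the vertex degree and each off-diagonal entry is -1 where an edge is present, 0 otherwise; in the order [0, 1, 2, 3, 4] the diagonal is [2, 1, 1, 1, 1]. L has integer entries, so p(x) = det(xI - L) has integer coefficients. Expanding the determinant yields x^5 - 6x^4 + 11x^3 - 6x^2. The coefficient of x^4 equals -trace(L) = -6, matching the sum of degrees. The largest eigenvalue, 3, is at most the vertex count 5.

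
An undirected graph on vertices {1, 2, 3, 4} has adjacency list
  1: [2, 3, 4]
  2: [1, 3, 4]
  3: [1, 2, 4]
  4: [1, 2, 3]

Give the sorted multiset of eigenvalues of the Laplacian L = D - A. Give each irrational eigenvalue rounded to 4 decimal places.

Each diagonal entry of L is the vertex degree and each off-diagonal entry is -1 where an edge is present, 0 otherwise; in the order [1, 2, 3, 4] the diagonal is [3, 3, 3, 3]. The multiplicity of 0 as a Laplacian eigenvalue equals the number of connected components. The eigenvalues sum to 12, which equals trace(L) = 2|E|.

[0, 4, 4, 4]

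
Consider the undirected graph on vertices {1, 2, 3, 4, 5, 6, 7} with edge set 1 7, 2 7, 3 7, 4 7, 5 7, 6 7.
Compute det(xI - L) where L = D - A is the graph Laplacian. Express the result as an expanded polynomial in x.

x^7 - 12x^6 + 45x^5 - 80x^4 + 75x^3 - 36x^2 + 7x

With the vertex order [1, 2, 3, 4, 5, 6, 7], the degrees are [1, 1, 1, 1, 1, 1, 6], giving D = diag(1, 1, 1, 1, 1, 1, 6) and L = D - A. The eigenvalues of L are [0, 1, 1, 1, 1, 1, 7]; the characteristic polynomial is the product of (x - lambda_i), which multiplies out to x^7 - 12x^6 + 45x^5 - 80x^4 + 75x^3 - 36x^2 + 7x. The constant term is 0 because L is singular (the all-ones vector lies in its kernel). By the matrix-tree theorem the graph has (1/7) * product of the nonzero eigenvalues = 1 spanning tree.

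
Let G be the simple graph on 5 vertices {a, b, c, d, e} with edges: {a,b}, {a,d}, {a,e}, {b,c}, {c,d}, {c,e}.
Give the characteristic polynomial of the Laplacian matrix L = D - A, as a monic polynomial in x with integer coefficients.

x^5 - 12x^4 + 51x^3 - 92x^2 + 60x

Each diagonal entry of L is the vertex degree and each off-diagonal entry is -1 where an edge is present, 0 otherwise; in the order [a, b, c, d, e] the diagonal is [3, 2, 3, 2, 2]. Computing det(xI - L) by cofactor expansion (or equivalently via sum-over-permutations) gives x^5 - 12x^4 + 51x^3 - 92x^2 + 60x. Since p(0) = det(-L) = 0, x divides p(x).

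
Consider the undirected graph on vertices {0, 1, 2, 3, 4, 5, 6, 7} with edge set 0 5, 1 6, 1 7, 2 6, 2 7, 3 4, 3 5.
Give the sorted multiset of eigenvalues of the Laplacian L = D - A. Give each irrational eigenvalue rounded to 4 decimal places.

Reading degrees in the order [0, 1, 2, 3, 4, 5, 6, 7] gives [1, 2, 2, 2, 1, 2, 2, 2]; set D = diag(1, 2, 2, 2, 1, 2, 2, 2) and form L = D - A. Diagonalising L (or applying a numerical eigensolver to the 8x8 matrix) gives the spectrum above. The 2 zero eigenvalues correspond to the 2 connected components. The largest eigenvalue, 4, is at most the vertex count 8.

[0, 0, 0.5858, 2, 2, 2, 3.4142, 4]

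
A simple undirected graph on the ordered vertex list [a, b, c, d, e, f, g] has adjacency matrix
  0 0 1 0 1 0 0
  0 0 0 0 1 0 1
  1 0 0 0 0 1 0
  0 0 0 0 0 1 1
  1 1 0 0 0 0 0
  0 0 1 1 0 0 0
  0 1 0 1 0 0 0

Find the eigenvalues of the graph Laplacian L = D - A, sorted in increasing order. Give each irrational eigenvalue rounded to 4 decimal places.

With the vertex order [a, b, c, d, e, f, g], the degrees are [2, 2, 2, 2, 2, 2, 2], giving D = diag(2, 2, 2, 2, 2, 2, 2) and L = D - A. The multiplicity of 0 as a Laplacian eigenvalue equals the number of connected components. The eigenvalues sum to 14, which equals trace(L) = 2|E|.

[0, 0.7530, 0.7530, 2.4450, 2.4450, 3.8019, 3.8019]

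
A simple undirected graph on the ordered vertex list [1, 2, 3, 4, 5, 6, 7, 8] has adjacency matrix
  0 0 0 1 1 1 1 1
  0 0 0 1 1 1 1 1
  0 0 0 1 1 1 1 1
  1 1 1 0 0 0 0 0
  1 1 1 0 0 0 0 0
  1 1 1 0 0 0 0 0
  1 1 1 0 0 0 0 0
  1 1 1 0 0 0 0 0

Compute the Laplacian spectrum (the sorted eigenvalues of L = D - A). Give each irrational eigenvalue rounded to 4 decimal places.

[0, 3, 3, 3, 3, 5, 5, 8]

With the vertex order [1, 2, 3, 4, 5, 6, 7, 8], the degrees are [5, 5, 5, 3, 3, 3, 3, 3], giving D = diag(5, 5, 5, 3, 3, 3, 3, 3) and L = D - A. L is symmetric positive semidefinite, so every eigenvalue is real and nonnegative. The single zero eigenvalue shows the graph is connected. There is one zero in the spectrum, matching the 1 component.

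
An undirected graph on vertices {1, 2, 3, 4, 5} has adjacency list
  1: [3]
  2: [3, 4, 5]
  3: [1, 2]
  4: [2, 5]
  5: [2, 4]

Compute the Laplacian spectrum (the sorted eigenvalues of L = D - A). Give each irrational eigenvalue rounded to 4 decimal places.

Each diagonal entry of L is the vertex degree and each off-diagonal entry is -1 where an edge is present, 0 otherwise; in the order [1, 2, 3, 4, 5] the diagonal is [1, 3, 2, 2, 2]. Since every row of L sums to 0, the all-ones vector is in the kernel and 0 is an eigenvalue.

[0, 0.5188, 2.3111, 3, 4.1701]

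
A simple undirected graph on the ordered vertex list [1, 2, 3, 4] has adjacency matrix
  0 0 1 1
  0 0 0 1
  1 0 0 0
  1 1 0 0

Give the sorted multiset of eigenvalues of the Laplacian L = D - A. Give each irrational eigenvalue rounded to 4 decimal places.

Reading degrees in the order [1, 2, 3, 4] gives [2, 1, 1, 2]; set D = diag(2, 1, 1, 2) and form L = D - A. L is symmetric positive semidefinite, so every eigenvalue is real and nonnegative. The single zero eigenvalue shows the graph is connected. The eigenvalues sum to 6, which equals trace(L) = 2|E|.

[0, 0.5858, 2, 3.4142]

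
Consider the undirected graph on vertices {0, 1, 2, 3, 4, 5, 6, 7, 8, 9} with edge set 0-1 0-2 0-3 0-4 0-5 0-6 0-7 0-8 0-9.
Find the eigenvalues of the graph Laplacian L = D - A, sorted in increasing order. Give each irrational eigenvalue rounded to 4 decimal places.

With the vertex order [0, 1, 2, 3, 4, 5, 6, 7, 8, 9], the degrees are [9, 1, 1, 1, 1, 1, 1, 1, 1, 1], giving D = diag(9, 1, 1, 1, 1, 1, 1, 1, 1, 1) and L = D - A. The multiplicity of 0 as a Laplacian eigenvalue equals the number of connected components. The single zero eigenvalue shows the graph is connected. The eigenvalues sum to 18, which equals trace(L) = 2|E|. There is one zero in the spectrum, matching the 1 component.

[0, 1, 1, 1, 1, 1, 1, 1, 1, 10]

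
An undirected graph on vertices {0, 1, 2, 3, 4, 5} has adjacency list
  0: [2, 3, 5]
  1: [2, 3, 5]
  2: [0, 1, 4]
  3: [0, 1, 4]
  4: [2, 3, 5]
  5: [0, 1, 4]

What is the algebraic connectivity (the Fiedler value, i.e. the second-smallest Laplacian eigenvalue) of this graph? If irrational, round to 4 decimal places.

Reading degrees in the order [0, 1, 2, 3, 4, 5] gives [3, 3, 3, 3, 3, 3]; set D = diag(3, 3, 3, 3, 3, 3) and form L = D - A. The sorted Laplacian eigenvalues are [0, 3, 3, 3, 3, 6]; the algebraic connectivity is the second entry, 3. The largest eigenvalue, 6, is at most the vertex count 6.

3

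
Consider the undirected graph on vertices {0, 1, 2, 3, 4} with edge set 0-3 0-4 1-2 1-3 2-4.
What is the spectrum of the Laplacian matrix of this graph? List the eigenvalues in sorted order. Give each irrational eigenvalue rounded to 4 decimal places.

[0, 1.3820, 1.3820, 3.6180, 3.6180]

With the vertex order [0, 1, 2, 3, 4], the degrees are [2, 2, 2, 2, 2], giving D = diag(2, 2, 2, 2, 2) and L = D - A. The multiplicity of 0 as a Laplacian eigenvalue equals the number of connected components. There is one zero in the spectrum, matching the 1 component.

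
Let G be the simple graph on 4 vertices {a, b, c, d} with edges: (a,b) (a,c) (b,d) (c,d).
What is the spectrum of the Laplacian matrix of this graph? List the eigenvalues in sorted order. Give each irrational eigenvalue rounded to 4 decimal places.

Reading degrees in the order [a, b, c, d] gives [2, 2, 2, 2]; set D = diag(2, 2, 2, 2) and form L = D - A. L is symmetric positive semidefinite, so every eigenvalue is real and nonnegative. By the matrix-tree theorem the graph has (1/4) * product of the nonzero eigenvalues = 4 spanning trees.

[0, 2, 2, 4]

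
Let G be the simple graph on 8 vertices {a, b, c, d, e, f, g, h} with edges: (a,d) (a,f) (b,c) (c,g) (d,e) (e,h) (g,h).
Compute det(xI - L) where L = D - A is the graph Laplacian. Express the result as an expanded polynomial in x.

Each diagonal entry of L is the vertex degree and each off-diagonal entry is -1 where an edge is present, 0 otherwise; in the order [a, b, c, d, e, f, g, h] the diagonal is [2, 1, 2, 2, 2, 1, 2, 2]. Computing det(xI - L) by cofactor expansion (or equivalently via sum-over-permutations) gives x^8 - 14x^7 + 78x^6 - 220x^5 + 330x^4 - 252x^3 + 84x^2 - 8x. The constant term is 0 because L is singular (the all-ones vector lies in its kernel). The largest eigenvalue, 3.8478, is at most the vertex count 8.

x^8 - 14x^7 + 78x^6 - 220x^5 + 330x^4 - 252x^3 + 84x^2 - 8x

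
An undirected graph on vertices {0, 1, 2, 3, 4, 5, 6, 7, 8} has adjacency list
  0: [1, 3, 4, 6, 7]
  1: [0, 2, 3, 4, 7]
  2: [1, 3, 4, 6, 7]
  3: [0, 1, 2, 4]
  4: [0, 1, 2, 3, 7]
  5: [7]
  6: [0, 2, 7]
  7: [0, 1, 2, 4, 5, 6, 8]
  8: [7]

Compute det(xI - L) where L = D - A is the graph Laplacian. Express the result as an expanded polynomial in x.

x^9 - 36x^8 + 542x^7 - 4420x^6 + 21107x^5 - 59462x^4 + 94402x^3 - 75354x^2 + 23220x

Reading degrees in the order [0, 1, 2, 3, 4, 5, 6, 7, 8] gives [5, 5, 5, 4, 5, 1, 3, 7, 1]; set D = diag(5, 5, 5, 4, 5, 1, 3, 7, 1) and form L = D - A. L has integer entries, so p(x) = det(xI - L) has integer coefficients. Expanding the determinant yields x^9 - 36x^8 + 542x^7 - 4420x^6 + 21107x^5 - 59462x^4 + 94402x^3 - 75354x^2 + 23220x. The constant term is 0 because L is singular (the all-ones vector lies in its kernel). The eigenvalues sum to 36, which equals trace(L) = 2|E|.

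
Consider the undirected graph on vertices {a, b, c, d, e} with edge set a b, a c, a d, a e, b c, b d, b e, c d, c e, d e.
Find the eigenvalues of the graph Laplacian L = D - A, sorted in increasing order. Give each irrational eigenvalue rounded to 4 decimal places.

Reading degrees in the order [a, b, c, d, e] gives [4, 4, 4, 4, 4]; set D = diag(4, 4, 4, 4, 4) and form L = D - A. L is symmetric positive semidefinite, so every eigenvalue is real and nonnegative. By the matrix-tree theorem the graph has (1/5) * product of the nonzero eigenvalues = 125 spanning trees.

[0, 5, 5, 5, 5]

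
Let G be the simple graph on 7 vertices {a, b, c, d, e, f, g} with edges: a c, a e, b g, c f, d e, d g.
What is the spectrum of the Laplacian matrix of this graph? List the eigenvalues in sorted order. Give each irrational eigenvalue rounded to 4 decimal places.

[0, 0.1981, 0.7530, 1.5550, 2.4450, 3.2470, 3.8019]

Each diagonal entry of L is the vertex degree and each off-diagonal entry is -1 where an edge is present, 0 otherwise; in the order [a, b, c, d, e, f, g] the diagonal is [2, 1, 2, 2, 2, 1, 2]. Diagonalising L (or applying a numerical eigensolver to the 7x7 matrix) gives the spectrum above. There is one zero in the spectrum, matching the 1 component.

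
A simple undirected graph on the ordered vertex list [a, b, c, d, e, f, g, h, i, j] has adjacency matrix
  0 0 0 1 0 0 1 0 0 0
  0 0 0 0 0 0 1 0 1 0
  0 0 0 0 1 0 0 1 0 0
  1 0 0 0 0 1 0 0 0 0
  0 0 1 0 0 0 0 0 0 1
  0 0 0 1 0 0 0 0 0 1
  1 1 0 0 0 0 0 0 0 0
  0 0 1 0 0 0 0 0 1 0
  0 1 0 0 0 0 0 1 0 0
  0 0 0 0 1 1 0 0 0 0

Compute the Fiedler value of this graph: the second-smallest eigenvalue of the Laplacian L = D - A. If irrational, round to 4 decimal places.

With the vertex order [a, b, c, d, e, f, g, h, i, j], the degrees are [2, 2, 2, 2, 2, 2, 2, 2, 2, 2], giving D = diag(2, 2, 2, 2, 2, 2, 2, 2, 2, 2) and L = D - A. Computing the eigenvalues of L and sorting gives [0, 0.3820, 0.3820, 1.3820, 1.3820, 2.6180, 2.6180, 3.6180, 3.6180, 4]. The Fiedler value lambda_2 = 0.3820 is strictly positive, so the graph is connected.

0.3820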